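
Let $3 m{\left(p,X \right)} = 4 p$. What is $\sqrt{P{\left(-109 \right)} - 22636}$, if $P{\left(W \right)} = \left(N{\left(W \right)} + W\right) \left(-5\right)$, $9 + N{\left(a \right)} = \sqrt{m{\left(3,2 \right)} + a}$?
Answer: $\sqrt{-22046 - 5 i \sqrt{105}} \approx 0.173 - 148.48 i$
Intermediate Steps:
$m{\left(p,X \right)} = \frac{4 p}{3}$
$N{\left(a \right)} = -9 + \sqrt{4 + a}$ ($N{\left(a \right)} = -9 + \sqrt{\frac{4}{3} \cdot 3 + a} = -9 + \sqrt{4 + a}$)
$P{\left(W \right)} = 45 - 5 W - 5 \sqrt{4 + W}$ ($P{\left(W \right)} = \left(\left(-9 + \sqrt{4 + W}\right) + W\right) \left(-5\right) = \left(-9 + W + \sqrt{4 + W}\right) \left(-5\right) = 45 - 5 W - 5 \sqrt{4 + W}$)
$\sqrt{P{\left(-109 \right)} - 22636} = \sqrt{\left(45 - -545 - 5 \sqrt{4 - 109}\right) - 22636} = \sqrt{\left(45 + 545 - 5 \sqrt{-105}\right) - 22636} = \sqrt{\left(45 + 545 - 5 i \sqrt{105}\right) - 22636} = \sqrt{\left(590 - 5 i \sqrt{105}\right) - 22636} = \sqrt{-22046 - 5 i \sqrt{105}}$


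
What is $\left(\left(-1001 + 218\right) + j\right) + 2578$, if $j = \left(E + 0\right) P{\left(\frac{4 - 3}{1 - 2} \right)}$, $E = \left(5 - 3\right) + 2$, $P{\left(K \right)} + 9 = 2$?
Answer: $1767$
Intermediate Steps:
$P{\left(K \right)} = -7$ ($P{\left(K \right)} = -9 + 2 = -7$)
$E = 4$ ($E = 2 + 2 = 4$)
$j = -28$ ($j = \left(4 + 0\right) \left(-7\right) = 4 \left(-7\right) = -28$)
$\left(\left(-1001 + 218\right) + j\right) + 2578 = \left(\left(-1001 + 218\right) - 28\right) + 2578 = \left(-783 - 28\right) + 2578 = -811 + 2578 = 1767$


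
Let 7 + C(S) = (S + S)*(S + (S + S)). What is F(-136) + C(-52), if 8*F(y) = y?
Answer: 16200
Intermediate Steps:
F(y) = y/8
C(S) = -7 + 6*S² (C(S) = -7 + (S + S)*(S + (S + S)) = -7 + (2*S)*(S + 2*S) = -7 + (2*S)*(3*S) = -7 + 6*S²)
F(-136) + C(-52) = (⅛)*(-136) + (-7 + 6*(-52)²) = -17 + (-7 + 6*2704) = -17 + (-7 + 16224) = -17 + 16217 = 16200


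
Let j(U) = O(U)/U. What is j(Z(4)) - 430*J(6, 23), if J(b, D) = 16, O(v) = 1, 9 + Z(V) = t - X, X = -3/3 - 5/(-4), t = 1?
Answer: -227044/33 ≈ -6880.1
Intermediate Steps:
X = ¼ (X = -3*⅓ - 5*(-¼) = -1 + 5/4 = ¼ ≈ 0.25000)
Z(V) = -33/4 (Z(V) = -9 + (1 - 1*¼) = -9 + (1 - ¼) = -9 + ¾ = -33/4)
j(U) = 1/U
j(Z(4)) - 430*J(6, 23) = 1/(-33/4) - 430*16 = -4/33 - 6880 = -227044/33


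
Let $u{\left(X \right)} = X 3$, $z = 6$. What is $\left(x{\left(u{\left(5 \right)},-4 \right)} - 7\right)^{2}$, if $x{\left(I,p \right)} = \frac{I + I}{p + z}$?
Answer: $64$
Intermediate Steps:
$u{\left(X \right)} = 3 X$
$x{\left(I,p \right)} = \frac{2 I}{6 + p}$ ($x{\left(I,p \right)} = \frac{I + I}{p + 6} = \frac{2 I}{6 + p}$)
$\left(x{\left(u{\left(5 \right)},-4 \right)} - 7\right)^{2} = \left(\frac{2 \cdot 3 \cdot 5}{6 - 4} - 7\right)^{2} = \left(2 \cdot 15 \cdot \frac{1}{2} - 7\right)^{2} = \left(15 - 7\right)^{2} = 8^{2} = 64$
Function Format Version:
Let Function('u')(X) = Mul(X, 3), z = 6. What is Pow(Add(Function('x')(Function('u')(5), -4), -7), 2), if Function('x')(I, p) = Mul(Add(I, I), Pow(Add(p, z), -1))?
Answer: 64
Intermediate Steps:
Function('u')(X) = Mul(3, X)
Function('x')(I, p) = Mul(2, I, Pow(Add(6, p), -1)) (Function('x')(I, p) = Mul(Add(I, I), Pow(Add(p, 6), -1)) = Mul(Mul(2, I), Pow(Add(6, p), -1)) = Mul(2, I, Pow(Add(6, p), -1)))
Pow(Add(Function('x')(Function('u')(5), -4), -7), 2) = Pow(Add(Mul(2, Mul(3, 5), Pow(Add(6, -4), -1)), -7), 2) = Pow(Add(Mul(2, 15, Pow(2, -1)), -7), 2) = Pow(Add(Mul(2, 15, Rational(1, 2)), -7), 2) = Pow(Add(15, -7), 2) = Pow(8, 2) = 64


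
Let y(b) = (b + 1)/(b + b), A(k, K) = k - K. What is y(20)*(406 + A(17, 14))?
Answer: 8589/40 ≈ 214.73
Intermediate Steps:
y(b) = (1 + b)/(2*b) (y(b) = (1 + b)/((2*b)) = (1 + b)*(1/(2*b)) = (1 + b)/(2*b))
y(20)*(406 + A(17, 14)) = ((½)*(1 + 20)/20)*(406 + (17 - 1*14)) = ((½)*(1/20)*21)*(406 + (17 - 14)) = 21*(406 + 3)/40 = (21/40)*409 = 8589/40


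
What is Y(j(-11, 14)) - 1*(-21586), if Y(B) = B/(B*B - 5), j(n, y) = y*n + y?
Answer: 84595506/3919 ≈ 21586.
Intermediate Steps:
j(n, y) = y + n*y (j(n, y) = n*y + y = y + n*y)
Y(B) = B/(-5 + B²) (Y(B) = B/(B² - 5) = B/(-5 + B²))
Y(j(-11, 14)) - 1*(-21586) = (14*(1 - 11))/(-5 + (14*(1 - 11))²) - 1*(-21586) = (14*(-10))/(-5 + (14*(-10))²) + 21586 = -140/(-5 + (-140)²) + 21586 = -140/(-5 + 19600) + 21586 = -140/19595 + 21586 = -140*1/19595 + 21586 = -28/3919 + 21586 = 84595506/3919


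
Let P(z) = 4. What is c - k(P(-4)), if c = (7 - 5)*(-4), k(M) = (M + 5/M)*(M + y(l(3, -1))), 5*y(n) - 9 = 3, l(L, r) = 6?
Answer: -208/5 ≈ -41.600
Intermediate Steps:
y(n) = 12/5 (y(n) = 9/5 + (⅕)*3 = 9/5 + ⅗ = 12/5)
k(M) = (12/5 + M)*(M + 5/M) (k(M) = (M + 5/M)*(M + 12/5) = (M + 5/M)*(12/5 + M) = (12/5 + M)*(M + 5/M))
c = -8 (c = 2*(-4) = -8)
c - k(P(-4)) = -8 - (5 + 4² + 12/4 + (12/5)*4) = -8 - (5 + 16 + 12*(¼) + 48/5) = -8 - (5 + 16 + 3 + 48/5) = -8 - 1*168/5 = -8 - 168/5 = -208/5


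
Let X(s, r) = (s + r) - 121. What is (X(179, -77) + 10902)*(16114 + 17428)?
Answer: 365037586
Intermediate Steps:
X(s, r) = -121 + r + s (X(s, r) = (r + s) - 121 = -121 + r + s)
(X(179, -77) + 10902)*(16114 + 17428) = ((-121 - 77 + 179) + 10902)*(16114 + 17428) = (-19 + 10902)*33542 = 10883*33542 = 365037586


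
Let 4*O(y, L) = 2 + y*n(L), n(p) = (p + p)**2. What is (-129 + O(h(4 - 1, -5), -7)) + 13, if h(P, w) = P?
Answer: 63/2 ≈ 31.500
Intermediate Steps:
n(p) = 4*p**2 (n(p) = (2*p)**2 = 4*p**2)
O(y, L) = 1/2 + y*L**2 (O(y, L) = (2 + y*(4*L**2))/4 = (2 + 4*y*L**2)/4 = 1/2 + y*L**2)
(-129 + O(h(4 - 1, -5), -7)) + 13 = (-129 + (1/2 + (4 - 1)*(-7)**2)) + 13 = (-129 + (1/2 + 3*49)) + 13 = (-129 + (1/2 + 147)) + 13 = (-129 + 295/2) + 13 = 37/2 + 13 = 63/2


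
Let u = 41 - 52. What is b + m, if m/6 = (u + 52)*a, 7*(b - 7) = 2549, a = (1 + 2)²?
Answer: 18096/7 ≈ 2585.1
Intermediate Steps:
a = 9 (a = 3² = 9)
u = -11
b = 2598/7 (b = 7 + (⅐)*2549 = 7 + 2549/7 = 2598/7 ≈ 371.14)
m = 2214 (m = 6*((-11 + 52)*9) = 6*(41*9) = 6*369 = 2214)
b + m = 2598/7 + 2214 = 18096/7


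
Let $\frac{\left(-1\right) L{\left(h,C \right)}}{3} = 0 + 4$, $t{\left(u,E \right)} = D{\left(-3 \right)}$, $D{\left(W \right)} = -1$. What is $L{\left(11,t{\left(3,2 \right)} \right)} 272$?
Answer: $-3264$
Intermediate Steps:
$t{\left(u,E \right)} = -1$
$L{\left(h,C \right)} = -12$ ($L{\left(h,C \right)} = - 3 \left(0 + 4\right) = \left(-3\right) 4 = -12$)
$L{\left(11,t{\left(3,2 \right)} \right)} 272 = \left(-12\right) 272 = -3264$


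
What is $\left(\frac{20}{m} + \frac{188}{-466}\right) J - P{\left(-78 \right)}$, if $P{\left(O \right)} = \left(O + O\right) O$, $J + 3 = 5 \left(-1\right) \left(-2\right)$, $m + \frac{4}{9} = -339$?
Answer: $- \frac{1732733738}{142363} \approx -12171.0$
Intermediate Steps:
$m = - \frac{3055}{9}$ ($m = - \frac{4}{9} - 339 = - \frac{3055}{9} \approx -339.44$)
$J = 7$ ($J = -3 + 5 \left(-1\right) \left(-2\right) = -3 - -10 = -3 + 10 = 7$)
$P{\left(O \right)} = 2 O^{2}$ ($P{\left(O \right)} = 2 O O = 2 O^{2}$)
$\left(\frac{20}{m} + \frac{188}{-466}\right) J - P{\left(-78 \right)} = \left(\frac{20}{- \frac{3055}{9}} + \frac{188}{-466}\right) 7 - 2 \left(-78\right)^{2} = \left(20 \left(- \frac{9}{3055}\right) + 188 \left(- \frac{1}{466}\right)\right) 7 - 2 \cdot 6084 = \left(- \frac{36}{611} - \frac{94}{233}\right) 7 - 12168 = \left(- \frac{65822}{142363}\right) 7 - 12168 = - \frac{460754}{142363} - 12168 = - \frac{1732733738}{142363}$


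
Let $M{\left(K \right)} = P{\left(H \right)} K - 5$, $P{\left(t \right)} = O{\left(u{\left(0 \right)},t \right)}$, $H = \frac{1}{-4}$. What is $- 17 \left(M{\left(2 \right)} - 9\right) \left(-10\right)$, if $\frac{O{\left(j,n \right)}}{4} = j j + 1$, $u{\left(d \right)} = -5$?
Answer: $32980$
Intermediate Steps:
$O{\left(j,n \right)} = 4 + 4 j^{2}$ ($O{\left(j,n \right)} = 4 \left(j j + 1\right) = 4 \left(j^{2} + 1\right) = 4 \left(1 + j^{2}\right) = 4 + 4 j^{2}$)
$H = - \frac{1}{4} \approx -0.25$
$P{\left(t \right)} = 104$ ($P{\left(t \right)} = 4 + 4 \left(-5\right)^{2} = 4 + 4 \cdot 25 = 4 + 100 = 104$)
$M{\left(K \right)} = -5 + 104 K$ ($M{\left(K \right)} = 104 K - 5 = -5 + 104 K$)
$- 17 \left(M{\left(2 \right)} - 9\right) \left(-10\right) = - 17 \left(\left(-5 + 104 \cdot 2\right) - 9\right) \left(-10\right) = - 17 \left(\left(-5 + 208\right) - 9\right) \left(-10\right) = - 17 \left(203 - 9\right) \left(-10\right) = \left(-17\right) 194 \left(-10\right) = \left(-3298\right) \left(-10\right) = 32980$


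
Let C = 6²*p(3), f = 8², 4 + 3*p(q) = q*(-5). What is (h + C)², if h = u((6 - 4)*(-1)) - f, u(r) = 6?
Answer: 81796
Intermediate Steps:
p(q) = -4/3 - 5*q/3 (p(q) = -4/3 + (q*(-5))/3 = -4/3 + (-5*q)/3 = -4/3 - 5*q/3)
f = 64
h = -58 (h = 6 - 1*64 = 6 - 64 = -58)
C = -228 (C = 6²*(-4/3 - 5/3*3) = 36*(-4/3 - 5) = 36*(-19/3) = -228)
(h + C)² = (-58 - 228)² = (-286)² = 81796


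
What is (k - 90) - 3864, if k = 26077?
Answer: 22123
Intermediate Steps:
(k - 90) - 3864 = (26077 - 90) - 3864 = 25987 - 3864 = 22123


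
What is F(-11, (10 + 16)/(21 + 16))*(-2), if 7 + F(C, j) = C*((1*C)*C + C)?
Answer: 2434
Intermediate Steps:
F(C, j) = -7 + C*(C + C²) (F(C, j) = -7 + C*((1*C)*C + C) = -7 + C*(C*C + C) = -7 + C*(C² + C) = -7 + C*(C + C²))
F(-11, (10 + 16)/(21 + 16))*(-2) = (-7 + (-11)² + (-11)³)*(-2) = (-7 + 121 - 1331)*(-2) = -1217*(-2) = 2434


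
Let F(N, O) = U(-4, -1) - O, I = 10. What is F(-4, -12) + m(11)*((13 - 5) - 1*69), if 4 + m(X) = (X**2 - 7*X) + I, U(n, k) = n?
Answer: -3042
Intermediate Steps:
F(N, O) = -4 - O
m(X) = 6 + X**2 - 7*X (m(X) = -4 + ((X**2 - 7*X) + 10) = -4 + (10 + X**2 - 7*X) = 6 + X**2 - 7*X)
F(-4, -12) + m(11)*((13 - 5) - 1*69) = (-4 - 1*(-12)) + (6 + 11**2 - 7*11)*((13 - 5) - 1*69) = (-4 + 12) + (6 + 121 - 77)*(8 - 69) = 8 + 50*(-61) = 8 - 3050 = -3042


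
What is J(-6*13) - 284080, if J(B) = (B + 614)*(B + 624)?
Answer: 8576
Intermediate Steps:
J(B) = (614 + B)*(624 + B)
J(-6*13) - 284080 = (383136 + (-6*13)² + 1238*(-6*13)) - 284080 = (383136 + (-78)² + 1238*(-78)) - 284080 = (383136 + 6084 - 96564) - 284080 = 292656 - 284080 = 8576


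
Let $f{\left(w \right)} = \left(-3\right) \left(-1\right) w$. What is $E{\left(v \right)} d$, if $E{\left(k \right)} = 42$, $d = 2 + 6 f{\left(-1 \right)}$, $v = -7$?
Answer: $-672$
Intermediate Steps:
$f{\left(w \right)} = 3 w$
$d = -16$ ($d = 2 + 6 \cdot 3 \left(-1\right) = 2 + 6 \left(-3\right) = 2 - 18 = -16$)
$E{\left(v \right)} d = 42 \left(-16\right) = -672$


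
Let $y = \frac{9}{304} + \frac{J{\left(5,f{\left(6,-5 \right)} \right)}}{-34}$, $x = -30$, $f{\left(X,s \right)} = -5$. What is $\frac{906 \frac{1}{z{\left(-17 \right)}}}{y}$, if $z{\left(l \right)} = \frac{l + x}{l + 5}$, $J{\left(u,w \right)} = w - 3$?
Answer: $\frac{56186496}{64343} \approx 873.23$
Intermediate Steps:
$J{\left(u,w \right)} = -3 + w$ ($J{\left(u,w \right)} = w - 3 = -3 + w$)
$z{\left(l \right)} = \frac{-30 + l}{5 + l}$ ($z{\left(l \right)} = \frac{l - 30}{l + 5} = \frac{-30 + l}{5 + l}$)
$y = \frac{1369}{5168}$ ($y = \frac{9}{304} + \frac{-3 - 5}{-34} = 9 \cdot \frac{1}{304} - - \frac{4}{17} = \frac{9}{304} + \frac{4}{17} = \frac{1369}{5168} \approx 0.2649$)
$\frac{906 \frac{1}{z{\left(-17 \right)}}}{y} = \frac{906 \frac{1}{\frac{1}{5 - 17} \left(-30 - 17\right)}}{\frac{1369}{5168}} = \frac{906}{\frac{1}{-12} \left(-47\right)} \frac{5168}{1369} = \frac{906}{\left(- \frac{1}{12}\right) \left(-47\right)} \frac{5168}{1369} = \frac{906}{\frac{47}{12}} \cdot \frac{5168}{1369} = 906 \cdot \frac{12}{47} \cdot \frac{5168}{1369} = \frac{10872}{47} \cdot \frac{5168}{1369} = \frac{56186496}{64343}$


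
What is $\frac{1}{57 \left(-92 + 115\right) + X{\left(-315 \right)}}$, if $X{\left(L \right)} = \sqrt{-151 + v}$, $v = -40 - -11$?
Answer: $\frac{437}{572967} - \frac{2 i \sqrt{5}}{572967} \approx 0.0007627 - 7.8052 \cdot 10^{-6} i$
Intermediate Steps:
$v = -29$ ($v = -40 + 11 = -29$)
$X{\left(L \right)} = 6 i \sqrt{5}$ ($X{\left(L \right)} = \sqrt{-151 - 29} = \sqrt{-180} = 6 i \sqrt{5}$)
$\frac{1}{57 \left(-92 + 115\right) + X{\left(-315 \right)}} = \frac{1}{57 \left(-92 + 115\right) + 6 i \sqrt{5}} = \frac{1}{57 \cdot 23 + 6 i \sqrt{5}} = \frac{1}{1311 + 6 i \sqrt{5}}$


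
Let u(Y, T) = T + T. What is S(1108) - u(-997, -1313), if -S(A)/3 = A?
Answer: -698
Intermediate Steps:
u(Y, T) = 2*T
S(A) = -3*A
S(1108) - u(-997, -1313) = -3*1108 - 2*(-1313) = -3324 - 1*(-2626) = -3324 + 2626 = -698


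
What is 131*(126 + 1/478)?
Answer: 7889999/478 ≈ 16506.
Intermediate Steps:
131*(126 + 1/478) = 131*(60229/478) = 7889999/478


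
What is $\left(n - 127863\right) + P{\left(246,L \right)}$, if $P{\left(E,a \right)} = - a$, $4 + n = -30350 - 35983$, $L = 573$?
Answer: $-194773$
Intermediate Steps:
$n = -66337$ ($n = -4 - 66333 = -66337$)
$\left(n - 127863\right) + P{\left(246,L \right)} = \left(-66337 - 127863\right) - 573 = -194200 - 573 = -194773$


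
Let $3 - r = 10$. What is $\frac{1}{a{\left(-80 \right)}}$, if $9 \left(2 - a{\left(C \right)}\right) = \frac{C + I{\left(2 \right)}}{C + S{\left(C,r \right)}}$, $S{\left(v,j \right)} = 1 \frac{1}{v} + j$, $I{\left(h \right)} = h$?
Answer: $\frac{20883}{39686} \approx 0.52621$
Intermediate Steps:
$r = -7$ ($r = 3 - 10 = -7$)
$S{\left(v,j \right)} = j + \frac{1}{v}$ ($S{\left(v,j \right)} = \frac{1}{v} + j = j + \frac{1}{v}$)
$a{\left(C \right)} = 2 - \frac{2 + C}{9 \left(-7 + C + \frac{1}{C}\right)}$ ($a{\left(C \right)} = 2 - \frac{\left(C + 2\right) \frac{1}{C - \left(7 - \frac{1}{C}\right)}}{9} = 2 - \frac{\left(2 + C\right) \frac{1}{-7 + C + \frac{1}{C}}}{9} = 2 - \frac{\frac{1}{-7 + C + \frac{1}{C}} \left(2 + C\right)}{9} = 2 - \frac{2 + C}{9 \left(-7 + C + \frac{1}{C}\right)}$)
$\frac{1}{a{\left(-80 \right)}} = \frac{1}{\frac{1}{9} \frac{1}{1 - 80 \left(-7 - 80\right)} \left(18 - -10080 - - 80 \left(2 - -1360\right)\right)} = \frac{1}{\frac{1}{9} \frac{1}{1 - -6960} \left(18 + 10080 - - 80 \left(2 + 1360\right)\right)} = \frac{1}{\frac{1}{9} \frac{1}{1 + 6960} \left(18 + 10080 - \left(-80\right) 1362\right)} = \frac{1}{\frac{1}{9} \cdot \frac{1}{6961} \left(18 + 10080 + 108960\right)} = \frac{1}{\frac{1}{9} \cdot \frac{1}{6961} \cdot 119058} = \frac{1}{\frac{39686}{20883}} = \frac{20883}{39686}$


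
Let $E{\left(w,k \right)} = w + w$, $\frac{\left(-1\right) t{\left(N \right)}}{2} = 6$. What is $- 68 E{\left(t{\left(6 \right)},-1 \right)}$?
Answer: $1632$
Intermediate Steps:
$t{\left(N \right)} = -12$ ($t{\left(N \right)} = \left(-2\right) 6 = -12$)
$E{\left(w,k \right)} = 2 w$
$- 68 E{\left(t{\left(6 \right)},-1 \right)} = - 68 \cdot 2 \left(-12\right) = \left(-68\right) \left(-24\right) = 1632$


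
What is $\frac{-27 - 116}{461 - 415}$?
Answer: $- \frac{143}{46} \approx -3.1087$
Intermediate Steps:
$\frac{-27 - 116}{461 - 415} = - \frac{143}{46}$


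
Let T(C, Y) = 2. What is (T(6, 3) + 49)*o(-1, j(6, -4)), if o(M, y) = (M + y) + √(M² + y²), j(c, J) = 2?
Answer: 51 + 51*√5 ≈ 165.04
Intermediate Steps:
o(M, y) = M + y + √(M² + y²)
(T(6, 3) + 49)*o(-1, j(6, -4)) = (2 + 49)*(-1 + 2 + √((-1)² + 2²)) = 51*(-1 + 2 + √(1 + 4)) = 51*(-1 + 2 + √5) = 51*(1 + √5) = 51 + 51*√5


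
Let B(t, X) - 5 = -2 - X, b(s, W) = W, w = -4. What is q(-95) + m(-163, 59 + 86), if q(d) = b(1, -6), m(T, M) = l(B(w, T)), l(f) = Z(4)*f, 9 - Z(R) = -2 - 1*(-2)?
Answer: 1488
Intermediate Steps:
Z(R) = 9 (Z(R) = 9 - (-2 - 1*(-2)) = 9 - (-2 + 2) = 9 - 1*0 = 9 + 0 = 9)
B(t, X) = 3 - X (B(t, X) = 5 + (-2 - X) = 3 - X)
l(f) = 9*f
m(T, M) = 27 - 9*T (m(T, M) = 9*(3 - T) = 27 - 9*T)
q(d) = -6
q(-95) + m(-163, 59 + 86) = -6 + (27 - 9*(-163)) = -6 + (27 + 1467) = -6 + 1494 = 1488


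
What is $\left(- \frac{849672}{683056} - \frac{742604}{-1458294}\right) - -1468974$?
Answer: $\frac{91452442431001637}{62256029154} \approx 1.469 \cdot 10^{6}$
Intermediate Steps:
$\left(- \frac{849672}{683056} - \frac{742604}{-1458294}\right) - -1468974 = \left(\left(-849672\right) \frac{1}{683056} - - \frac{371302}{729147}\right) + 1468974 = \left(- \frac{106209}{85382} + \frac{371302}{729147}\right) + 1468974 = - \frac{45739466359}{62256029154} + 1468974 = \frac{91452442431001637}{62256029154}$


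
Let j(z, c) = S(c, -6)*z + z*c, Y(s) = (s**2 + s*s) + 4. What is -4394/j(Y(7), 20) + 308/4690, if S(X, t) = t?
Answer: -720287/239190 ≈ -3.0114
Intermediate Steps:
Y(s) = 4 + 2*s**2 (Y(s) = (s**2 + s**2) + 4 = 2*s**2 + 4 = 4 + 2*s**2)
j(z, c) = -6*z + c*z (j(z, c) = -6*z + z*c = -6*z + c*z)
-4394/j(Y(7), 20) + 308/4690 = -4394*1/((-6 + 20)*(4 + 2*7**2)) + 308/4690 = -4394*1/(14*(4 + 2*49)) + 308*(1/4690) = -4394*1/(14*(4 + 98)) + 22/335 = -4394/(102*14) + 22/335 = -4394/1428 + 22/335 = -4394*1/1428 + 22/335 = -2197/714 + 22/335 = -720287/239190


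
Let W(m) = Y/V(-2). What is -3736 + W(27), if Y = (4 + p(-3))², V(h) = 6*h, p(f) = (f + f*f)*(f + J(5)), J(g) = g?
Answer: -11272/3 ≈ -3757.3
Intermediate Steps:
p(f) = (5 + f)*(f + f²) (p(f) = (f + f*f)*(f + 5) = (f + f²)*(5 + f) = (5 + f)*(f + f²))
Y = 256 (Y = (4 - 3*(5 + (-3)² + 6*(-3)))² = (4 - 3*(5 + 9 - 18))² = (4 - 3*(-4))² = (4 + 12)² = 16² = 256)
W(m) = -64/3 (W(m) = 256/((6*(-2))) = 256/(-12) = 256*(-1/12) = -64/3)
-3736 + W(27) = -3736 - 64/3 = -11272/3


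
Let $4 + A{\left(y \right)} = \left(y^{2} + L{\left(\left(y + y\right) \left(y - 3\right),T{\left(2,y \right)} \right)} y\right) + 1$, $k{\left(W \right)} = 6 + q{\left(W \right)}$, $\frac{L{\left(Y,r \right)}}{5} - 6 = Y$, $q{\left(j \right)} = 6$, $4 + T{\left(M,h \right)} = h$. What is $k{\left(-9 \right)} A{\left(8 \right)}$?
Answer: $42012$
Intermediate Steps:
$T{\left(M,h \right)} = -4 + h$
$L{\left(Y,r \right)} = 30 + 5 Y$
$k{\left(W \right)} = 12$ ($k{\left(W \right)} = 6 + 6 = 12$)
$A{\left(y \right)} = -3 + y^{2} + y \left(30 + 10 y \left(-3 + y\right)\right)$ ($A{\left(y \right)} = -4 + \left(\left(y^{2} + \left(30 + 5 \left(y + y\right) \left(y - 3\right)\right) y\right) + 1\right) = -4 + \left(\left(y^{2} + \left(30 + 5 \cdot 2 y \left(-3 + y\right)\right) y\right) + 1\right) = -4 + \left(\left(y^{2} + \left(30 + 10 y \left(-3 + y\right)\right) y\right) + 1\right) = -4 + \left(\left(y^{2} + y \left(30 + 10 y \left(-3 + y\right)\right)\right) + 1\right) = -4 + \left(1 + y^{2} + y \left(30 + 10 y \left(-3 + y\right)\right)\right) = -3 + y^{2} + y \left(30 + 10 y \left(-3 + y\right)\right)$)
$k{\left(-9 \right)} A{\left(8 \right)} = 12 \left(-3 + 8^{2} + 10 \cdot 8 \left(3 + 8 \left(-3 + 8\right)\right)\right) = 12 \left(-3 + 64 + 10 \cdot 8 \left(3 + 8 \cdot 5\right)\right) = 12 \left(-3 + 64 + 10 \cdot 8 \left(3 + 40\right)\right) = 12 \left(-3 + 64 + 10 \cdot 8 \cdot 43\right) = 12 \left(-3 + 64 + 3440\right) = 12 \cdot 3501 = 42012$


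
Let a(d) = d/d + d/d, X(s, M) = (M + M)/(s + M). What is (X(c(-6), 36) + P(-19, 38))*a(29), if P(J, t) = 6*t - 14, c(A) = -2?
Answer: 7348/17 ≈ 432.24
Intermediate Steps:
P(J, t) = -14 + 6*t
X(s, M) = 2*M/(M + s) (X(s, M) = (2*M)/(M + s) = 2*M/(M + s))
a(d) = 2 (a(d) = 1 + 1 = 2)
(X(c(-6), 36) + P(-19, 38))*a(29) = (2*36/(36 - 2) + (-14 + 6*38))*2 = (2*36/34 + (-14 + 228))*2 = (2*36*(1/34) + 214)*2 = (36/17 + 214)*2 = (3674/17)*2 = 7348/17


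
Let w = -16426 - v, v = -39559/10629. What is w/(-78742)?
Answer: 174552395/836948718 ≈ 0.20856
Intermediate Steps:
v = -39559/10629 (v = -39559*1/10629 = -39559/10629 ≈ -3.7218)
w = -174552395/10629 (w = -16426 - 1*(-39559/10629) = -16426 + 39559/10629 = -174552395/10629 ≈ -16422.)
w/(-78742) = -174552395/10629/(-78742) = -174552395/10629*(-1/78742) = 174552395/836948718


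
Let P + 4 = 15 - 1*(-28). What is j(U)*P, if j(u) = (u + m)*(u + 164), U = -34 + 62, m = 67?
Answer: 711360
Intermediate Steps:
U = 28
j(u) = (67 + u)*(164 + u) (j(u) = (u + 67)*(u + 164) = (67 + u)*(164 + u))
P = 39 (P = -4 + (15 - 1*(-28)) = -4 + (15 + 28) = -4 + 43 = 39)
j(U)*P = (10988 + 28² + 231*28)*39 = (10988 + 784 + 6468)*39 = 18240*39 = 711360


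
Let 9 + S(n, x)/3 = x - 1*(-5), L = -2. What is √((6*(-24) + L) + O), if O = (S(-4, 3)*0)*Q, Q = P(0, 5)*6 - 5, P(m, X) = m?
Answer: I*√146 ≈ 12.083*I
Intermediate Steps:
S(n, x) = -12 + 3*x (S(n, x) = -27 + 3*(x - 1*(-5)) = -27 + 3*(x + 5) = -27 + 3*(5 + x) = -27 + (15 + 3*x) = -12 + 3*x)
Q = -5 (Q = 0*6 - 5 = 0 - 5 = -5)
O = 0 (O = ((-12 + 3*3)*0)*(-5) = ((-12 + 9)*0)*(-5) = -3*0*(-5) = 0*(-5) = 0)
√((6*(-24) + L) + O) = √((6*(-24) - 2) + 0) = √((-144 - 2) + 0) = √(-146 + 0) = √(-146) = I*√146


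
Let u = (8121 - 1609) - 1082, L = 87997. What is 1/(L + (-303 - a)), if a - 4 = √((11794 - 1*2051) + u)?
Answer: 87690/7689520927 + √15173/7689520927 ≈ 1.1420e-5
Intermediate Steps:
u = 5430 (u = 6512 - 1082 = 5430)
a = 4 + √15173 (a = 4 + √((11794 - 1*2051) + 5430) = 4 + √((11794 - 2051) + 5430) = 4 + √(9743 + 5430) = 4 + √15173 ≈ 127.18)
1/(L + (-303 - a)) = 1/(87997 + (-303 - (4 + √15173))) = 1/(87997 + (-303 + (-4 - √15173))) = 1/(87997 + (-307 - √15173)) = 1/(87690 - √15173)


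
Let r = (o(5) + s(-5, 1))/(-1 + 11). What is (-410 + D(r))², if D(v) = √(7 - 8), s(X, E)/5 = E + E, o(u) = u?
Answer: (410 - I)² ≈ 1.681e+5 - 820.0*I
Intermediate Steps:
s(X, E) = 10*E (s(X, E) = 5*(E + E) = 5*(2*E) = 10*E)
r = 3/2 (r = (5 + 10*1)/(-1 + 11) = (5 + 10)/10 = 15*(⅒) = 3/2 ≈ 1.5000)
D(v) = I (D(v) = √(-1) = I)
(-410 + D(r))² = (-410 + I)²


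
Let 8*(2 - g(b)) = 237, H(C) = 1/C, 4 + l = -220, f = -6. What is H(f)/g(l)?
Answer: 4/663 ≈ 0.0060332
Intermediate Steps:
l = -224 (l = -4 - 220 = -224)
g(b) = -221/8 (g(b) = 2 - ⅛*237 = 2 - 237/8 = -221/8)
H(f)/g(l) = 1/((-6)*(-221/8)) = -⅙*(-8/221) = 4/663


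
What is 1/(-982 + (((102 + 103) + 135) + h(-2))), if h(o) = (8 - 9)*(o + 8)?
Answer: -1/648 ≈ -0.0015432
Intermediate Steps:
h(o) = -8 - o (h(o) = -(8 + o) = -8 - o)
1/(-982 + (((102 + 103) + 135) + h(-2))) = 1/(-982 + (((102 + 103) + 135) + (-8 - 1*(-2)))) = 1/(-982 + ((205 + 135) + (-8 + 2))) = 1/(-982 + (340 - 6)) = 1/(-982 + 334) = 1/(-648) = -1/648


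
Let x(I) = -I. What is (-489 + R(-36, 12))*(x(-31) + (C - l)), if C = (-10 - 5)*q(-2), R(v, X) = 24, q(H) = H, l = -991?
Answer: -489180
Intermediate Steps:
C = 30 (C = (-10 - 5)*(-2) = -15*(-2) = 30)
(-489 + R(-36, 12))*(x(-31) + (C - l)) = (-489 + 24)*(-1*(-31) + (30 - 1*(-991))) = -465*(31 + (30 + 991)) = -465*(31 + 1021) = -465*1052 = -489180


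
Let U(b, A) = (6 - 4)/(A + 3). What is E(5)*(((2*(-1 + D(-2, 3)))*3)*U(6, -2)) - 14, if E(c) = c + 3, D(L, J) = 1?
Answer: -14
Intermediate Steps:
E(c) = 3 + c
U(b, A) = 2/(3 + A)
E(5)*(((2*(-1 + D(-2, 3)))*3)*U(6, -2)) - 14 = (3 + 5)*(((2*(-1 + 1))*3)*(2/(3 - 2))) - 14 = 8*(((2*0)*3)*(2/1)) - 14 = 8*((0*3)*(2*1)) - 14 = 8*(0*2) - 14 = 8*0 - 14 = 0 - 14 = -14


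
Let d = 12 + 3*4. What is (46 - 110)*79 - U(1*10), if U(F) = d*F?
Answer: -5296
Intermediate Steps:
d = 24 (d = 12 + 12 = 24)
U(F) = 24*F
(46 - 110)*79 - U(1*10) = (46 - 110)*79 - 24*1*10 = -64*79 - 24*10 = -5056 - 1*240 = -5056 - 240 = -5296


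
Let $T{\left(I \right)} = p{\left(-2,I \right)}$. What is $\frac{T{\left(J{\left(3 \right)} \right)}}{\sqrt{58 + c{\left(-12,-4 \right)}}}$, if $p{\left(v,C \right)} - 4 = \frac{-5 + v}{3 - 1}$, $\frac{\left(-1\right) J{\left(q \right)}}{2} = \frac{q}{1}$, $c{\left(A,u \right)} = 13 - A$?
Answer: $\frac{\sqrt{83}}{166} \approx 0.054882$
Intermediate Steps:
$J{\left(q \right)} = - 2 q$ ($J{\left(q \right)} = - 2 \frac{q}{1} = - 2 q 1 = - 2 q$)
$p{\left(v,C \right)} = \frac{3}{2} + \frac{v}{2}$ ($p{\left(v,C \right)} = 4 + \frac{-5 + v}{3 - 1} = 4 + \frac{-5 + v}{2} = 4 + \left(-5 + v\right) \frac{1}{2} = 4 + \left(- \frac{5}{2} + \frac{v}{2}\right) = \frac{3}{2} + \frac{v}{2}$)
$T{\left(I \right)} = \frac{1}{2}$ ($T{\left(I \right)} = \frac{3}{2} + \frac{1}{2} \left(-2\right) = \frac{3}{2} - 1 = \frac{1}{2}$)
$\frac{T{\left(J{\left(3 \right)} \right)}}{\sqrt{58 + c{\left(-12,-4 \right)}}} = \frac{1}{2 \sqrt{58 + \left(13 - -12\right)}} = \frac{1}{2 \sqrt{58 + \left(13 + 12\right)}} = \frac{1}{2 \sqrt{58 + 25}} = \frac{1}{2 \sqrt{83}} = \frac{\frac{1}{83} \sqrt{83}}{2} = \frac{\sqrt{83}}{166}$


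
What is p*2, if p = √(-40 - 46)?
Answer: 2*I*√86 ≈ 18.547*I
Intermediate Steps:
p = I*√86 (p = √(-86) = I*√86 ≈ 9.2736*I)
p*2 = (I*√86)*2 = 2*I*√86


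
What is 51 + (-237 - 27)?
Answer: -213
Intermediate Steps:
51 + (-237 - 27) = 51 - 264 = -213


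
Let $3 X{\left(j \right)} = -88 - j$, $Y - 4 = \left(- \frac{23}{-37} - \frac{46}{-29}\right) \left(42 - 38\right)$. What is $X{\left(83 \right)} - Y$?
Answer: $- \frac{74929}{1073} \approx -69.831$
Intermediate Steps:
$Y = \frac{13768}{1073}$ ($Y = 4 + \left(- \frac{23}{-37} - \frac{46}{-29}\right) \left(42 - 38\right) = 4 + \left(\left(-23\right) \left(- \frac{1}{37}\right) - - \frac{46}{29}\right) 4 = 4 + \left(\frac{23}{37} + \frac{46}{29}\right) 4 = 4 + \frac{2369}{1073} \cdot 4 = 4 + \frac{9476}{1073} = \frac{13768}{1073} \approx 12.831$)
$X{\left(j \right)} = - \frac{88}{3} - \frac{j}{3}$ ($X{\left(j \right)} = \frac{-88 - j}{3} = - \frac{88}{3} - \frac{j}{3}$)
$X{\left(83 \right)} - Y = \left(- \frac{88}{3} - \frac{83}{3}\right) - \frac{13768}{1073} = -57 - \frac{13768}{1073} = - \frac{74929}{1073}$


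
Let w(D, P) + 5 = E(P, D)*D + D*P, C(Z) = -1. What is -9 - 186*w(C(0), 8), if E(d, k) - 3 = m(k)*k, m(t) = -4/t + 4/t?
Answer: 2967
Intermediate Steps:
m(t) = 0
E(d, k) = 3 (E(d, k) = 3 + 0*k = 3 + 0 = 3)
w(D, P) = -5 + 3*D + D*P (w(D, P) = -5 + (3*D + D*P) = -5 + 3*D + D*P)
-9 - 186*w(C(0), 8) = -9 - 186*(-5 + 3*(-1) - 1*8) = -9 - 186*(-5 - 3 - 8) = -9 - 186*(-16) = -9 + 2976 = 2967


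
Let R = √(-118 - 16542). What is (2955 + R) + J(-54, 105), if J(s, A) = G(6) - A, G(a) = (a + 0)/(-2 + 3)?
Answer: 2856 + 14*I*√85 ≈ 2856.0 + 129.07*I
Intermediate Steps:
R = 14*I*√85 (R = √(-16660) = 14*I*√85 ≈ 129.07*I)
G(a) = a (G(a) = a/1 = a*1 = a)
J(s, A) = 6 - A
(2955 + R) + J(-54, 105) = (2955 + 14*I*√85) + (6 - 1*105) = (2955 + 14*I*√85) + (6 - 105) = (2955 + 14*I*√85) - 99 = 2856 + 14*I*√85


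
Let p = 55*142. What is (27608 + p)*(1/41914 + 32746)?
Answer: 24305883099105/20957 ≈ 1.1598e+9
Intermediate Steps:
p = 7810
(27608 + p)*(1/41914 + 32746) = (27608 + 7810)*(1/41914 + 32746) = 35418*(1/41914 + 32746) = 35418*(1372515845/41914) = 24305883099105/20957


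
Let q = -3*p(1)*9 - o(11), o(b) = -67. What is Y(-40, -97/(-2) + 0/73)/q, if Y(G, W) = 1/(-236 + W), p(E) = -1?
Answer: -1/17625 ≈ -5.6738e-5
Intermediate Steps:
q = 94 (q = -3*(-1)*9 - 1*(-67) = 3*9 + 67 = 27 + 67 = 94)
Y(-40, -97/(-2) + 0/73)/q = 1/((-236 + (-97/(-2) + 0/73))*94) = (1/94)/(-236 + (-97*(-½) + 0*(1/73))) = (1/94)/(-236 + (97/2 + 0)) = (1/94)/(-236 + 97/2) = (1/94)/(-375/2) = -2/375*1/94 = -1/17625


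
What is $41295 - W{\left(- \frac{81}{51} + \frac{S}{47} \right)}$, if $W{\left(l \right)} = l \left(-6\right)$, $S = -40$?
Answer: $\frac{32983011}{799} \approx 41280.0$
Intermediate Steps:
$W{\left(l \right)} = - 6 l$
$41295 - W{\left(- \frac{81}{51} + \frac{S}{47} \right)} = 41295 - - 6 \left(- \frac{81}{51} - \frac{40}{47}\right) = 41295 - - 6 \left(\left(-81\right) \frac{1}{51} - \frac{40}{47}\right) = 41295 - - 6 \left(- \frac{27}{17} - \frac{40}{47}\right) = 41295 - \left(-6\right) \left(- \frac{1949}{799}\right) = 41295 - \frac{11694}{799} = \frac{32983011}{799}$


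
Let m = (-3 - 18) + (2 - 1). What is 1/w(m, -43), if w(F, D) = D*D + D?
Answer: 1/1806 ≈ 0.00055371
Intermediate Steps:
m = -20 (m = -21 + 1 = -20)
w(F, D) = D + D² (w(F, D) = D² + D = D + D²)
1/w(m, -43) = 1/(-43*(1 - 43)) = 1/(-43*(-42)) = 1/1806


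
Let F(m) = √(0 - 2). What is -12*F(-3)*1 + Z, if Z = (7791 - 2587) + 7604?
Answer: 12808 - 12*I*√2 ≈ 12808.0 - 16.971*I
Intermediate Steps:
F(m) = I*√2 (F(m) = √(-2) = I*√2)
Z = 12808 (Z = 5204 + 7604 = 12808)
-12*F(-3)*1 + Z = -12*I*√2*1 + 12808 = -12*I*√2 + 12808 = 12808 - 12*I*√2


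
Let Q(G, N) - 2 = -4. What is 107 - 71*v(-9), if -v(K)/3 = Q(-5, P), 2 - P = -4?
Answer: -319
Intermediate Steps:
P = 6 (P = 2 - 1*(-4) = 2 + 4 = 6)
Q(G, N) = -2 (Q(G, N) = 2 - 4 = -2)
v(K) = 6 (v(K) = -3*(-2) = 6)
107 - 71*v(-9) = 107 - 71*6 = 107 - 426 = -319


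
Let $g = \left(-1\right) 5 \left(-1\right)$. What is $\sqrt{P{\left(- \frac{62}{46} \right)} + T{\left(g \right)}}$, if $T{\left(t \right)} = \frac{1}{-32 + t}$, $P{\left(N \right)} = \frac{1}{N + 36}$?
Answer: $\frac{4 i \sqrt{26301}}{7173} \approx 0.090437 i$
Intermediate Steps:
$g = 5$ ($g = \left(-5\right) \left(-1\right) = 5$)
$P{\left(N \right)} = \frac{1}{36 + N}$
$\sqrt{P{\left(- \frac{62}{46} \right)} + T{\left(g \right)}} = \sqrt{\frac{1}{36 - \frac{62}{46}} + \frac{1}{-32 + 5}} = \sqrt{\frac{1}{36 - \frac{31}{23}} + \frac{1}{-27}} = \sqrt{\frac{1}{36 - \frac{31}{23}} - \frac{1}{27}} = \sqrt{\frac{1}{\frac{797}{23}} - \frac{1}{27}} = \sqrt{\frac{23}{797} - \frac{1}{27}} = \sqrt{- \frac{176}{21519}} = \frac{4 i \sqrt{26301}}{7173}$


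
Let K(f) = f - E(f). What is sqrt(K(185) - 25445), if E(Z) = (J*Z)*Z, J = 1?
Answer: I*sqrt(59485) ≈ 243.9*I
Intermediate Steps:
E(Z) = Z**2 (E(Z) = (1*Z)*Z = Z*Z = Z**2)
K(f) = f - f**2
sqrt(K(185) - 25445) = sqrt(185*(1 - 1*185) - 25445) = sqrt(185*(1 - 185) - 25445) = sqrt(185*(-184) - 25445) = sqrt(-34040 - 25445) = sqrt(-59485) = I*sqrt(59485)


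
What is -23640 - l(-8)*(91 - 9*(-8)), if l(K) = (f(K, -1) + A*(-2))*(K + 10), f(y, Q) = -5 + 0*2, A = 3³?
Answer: -4406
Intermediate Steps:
A = 27
f(y, Q) = -5 (f(y, Q) = -5 + 0 = -5)
l(K) = -590 - 59*K (l(K) = (-5 + 27*(-2))*(K + 10) = (-5 - 54)*(10 + K) = -59*(10 + K) = -590 - 59*K)
-23640 - l(-8)*(91 - 9*(-8)) = -23640 - (-590 - 59*(-8))*(91 - 9*(-8)) = -23640 - (-590 + 472)*(91 + 72) = -23640 - (-118)*163 = -23640 - 1*(-19234) = -23640 + 19234 = -4406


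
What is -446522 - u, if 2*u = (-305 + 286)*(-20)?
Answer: -446712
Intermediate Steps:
u = 190 (u = ((-305 + 286)*(-20))/2 = (-19*(-20))/2 = (½)*380 = 190)
-446522 - u = -446522 - 1*190 = -446522 - 190 = -446712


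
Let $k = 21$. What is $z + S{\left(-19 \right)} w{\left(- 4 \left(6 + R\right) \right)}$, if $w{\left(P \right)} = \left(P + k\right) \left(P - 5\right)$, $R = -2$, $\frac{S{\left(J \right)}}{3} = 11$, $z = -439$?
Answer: $-3904$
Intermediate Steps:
$S{\left(J \right)} = 33$ ($S{\left(J \right)} = 3 \cdot 11 = 33$)
$w{\left(P \right)} = \left(-5 + P\right) \left(21 + P\right)$ ($w{\left(P \right)} = \left(P + 21\right) \left(P - 5\right) = \left(21 + P\right) \left(-5 + P\right) = \left(-5 + P\right) \left(21 + P\right)$)
$z + S{\left(-19 \right)} w{\left(- 4 \left(6 + R\right) \right)} = -439 + 33 \left(-105 + \left(- 4 \left(6 - 2\right)\right)^{2} + 16 \left(- 4 \left(6 - 2\right)\right)\right) = -439 + 33 \left(-105 + \left(\left(-4\right) 4\right)^{2} + 16 \left(\left(-4\right) 4\right)\right) = -439 + 33 \left(-105 + \left(-16\right)^{2} + 16 \left(-16\right)\right) = -439 + 33 \left(-105 + 256 - 256\right) = -439 + 33 \left(-105\right) = -439 - 3465 = -3904$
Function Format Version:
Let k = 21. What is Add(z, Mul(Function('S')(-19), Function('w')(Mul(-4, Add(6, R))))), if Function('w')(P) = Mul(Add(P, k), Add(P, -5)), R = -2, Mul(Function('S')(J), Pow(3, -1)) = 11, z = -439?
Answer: -3904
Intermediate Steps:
Function('S')(J) = 33 (Function('S')(J) = Mul(3, 11) = 33)
Function('w')(P) = Mul(Add(-5, P), Add(21, P)) (Function('w')(P) = Mul(Add(P, 21), Add(P, -5)) = Mul(Add(21, P), Add(-5, P)) = Mul(Add(-5, P), Add(21, P)))
Add(z, Mul(Function('S')(-19), Function('w')(Mul(-4, Add(6, R))))) = Add(-439, Mul(33, Add(-105, Pow(Mul(-4, Add(6, -2)), 2), Mul(16, Mul(-4, Add(6, -2)))))) = Add(-439, Mul(33, Add(-105, Pow(Mul(-4, 4), 2), Mul(16, Mul(-4, 4))))) = Add(-439, Mul(33, Add(-105, Pow(-16, 2), Mul(16, -16)))) = Add(-439, Mul(33, Add(-105, 256, -256))) = Add(-439, Mul(33, -105)) = Add(-439, -3465) = -3904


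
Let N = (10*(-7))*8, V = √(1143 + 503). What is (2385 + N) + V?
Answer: 1825 + √1646 ≈ 1865.6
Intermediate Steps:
V = √1646 ≈ 40.571
N = -560 (N = -70*8 = -560)
(2385 + N) + V = (2385 - 560) + √1646 = 1825 + √1646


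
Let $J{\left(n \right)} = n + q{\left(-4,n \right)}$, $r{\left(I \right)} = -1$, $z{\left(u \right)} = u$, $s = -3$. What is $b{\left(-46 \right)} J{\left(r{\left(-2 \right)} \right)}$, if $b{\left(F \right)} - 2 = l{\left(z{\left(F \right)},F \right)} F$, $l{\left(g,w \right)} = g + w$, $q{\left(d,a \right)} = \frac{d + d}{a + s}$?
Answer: $4234$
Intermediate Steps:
$q{\left(d,a \right)} = \frac{2 d}{-3 + a}$ ($q{\left(d,a \right)} = \frac{d + d}{a - 3} = \frac{2 d}{-3 + a}$)
$J{\left(n \right)} = n - \frac{8}{-3 + n}$ ($J{\left(n \right)} = n + 2 \left(-4\right) \frac{1}{-3 + n} = n - \frac{8}{-3 + n}$)
$b{\left(F \right)} = 2 + 2 F^{2}$ ($b{\left(F \right)} = 2 + \left(F + F\right) F = 2 + 2 F F = 2 + 2 F^{2}$)
$b{\left(-46 \right)} J{\left(r{\left(-2 \right)} \right)} = \left(2 + 2 \left(-46\right)^{2}\right) \frac{-8 - \left(-3 - 1\right)}{-3 - 1} = \left(2 + 2 \cdot 2116\right) \frac{-8 - -4}{-4} = \left(2 + 4232\right) \left(- \frac{-8 + 4}{4}\right) = 4234 \left(\left(- \frac{1}{4}\right) \left(-4\right)\right) = 4234 \cdot 1 = 4234$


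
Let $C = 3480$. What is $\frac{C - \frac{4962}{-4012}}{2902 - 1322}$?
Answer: $\frac{6983361}{3169480} \approx 2.2033$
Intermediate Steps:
$\frac{C - \frac{4962}{-4012}}{2902 - 1322} = \frac{3480 - \frac{4962}{-4012}}{2902 - 1322} = \frac{3480 - - \frac{2481}{2006}}{1580} = \left(3480 + \frac{2481}{2006}\right) \frac{1}{1580} = \frac{6983361}{2006} \cdot \frac{1}{1580} = \frac{6983361}{3169480}$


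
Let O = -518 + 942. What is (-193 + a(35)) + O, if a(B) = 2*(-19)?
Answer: 193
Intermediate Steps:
O = 424
a(B) = -38
(-193 + a(35)) + O = (-193 - 38) + 424 = -231 + 424 = 193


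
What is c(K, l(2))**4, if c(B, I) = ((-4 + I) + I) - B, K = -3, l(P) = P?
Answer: 81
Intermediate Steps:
c(B, I) = -4 - B + 2*I (c(B, I) = (-4 + 2*I) - B = -4 - B + 2*I)
c(K, l(2))**4 = (-4 - 1*(-3) + 2*2)**4 = (-4 + 3 + 4)**4 = 3**4 = 81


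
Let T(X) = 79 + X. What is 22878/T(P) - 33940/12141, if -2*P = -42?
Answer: 137183899/607050 ≈ 225.98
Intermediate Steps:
P = 21 (P = -½*(-42) = 21)
22878/T(P) - 33940/12141 = 22878/(79 + 21) - 33940/12141 = 22878/100 - 33940*1/12141 = 22878*(1/100) - 33940/12141 = 11439/50 - 33940/12141 = 137183899/607050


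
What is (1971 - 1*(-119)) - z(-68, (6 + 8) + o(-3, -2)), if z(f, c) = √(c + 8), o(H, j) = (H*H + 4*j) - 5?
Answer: 2090 - 3*√2 ≈ 2085.8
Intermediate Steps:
o(H, j) = -5 + H² + 4*j (o(H, j) = (H² + 4*j) - 5 = -5 + H² + 4*j)
z(f, c) = √(8 + c)
(1971 - 1*(-119)) - z(-68, (6 + 8) + o(-3, -2)) = (1971 - 1*(-119)) - √(8 + ((6 + 8) + (-5 + (-3)² + 4*(-2)))) = (1971 + 119) - √(8 + (14 + (-5 + 9 - 8))) = 2090 - √(8 + (14 - 4)) = 2090 - √(8 + 10) = 2090 - √18 = 2090 - 3*√2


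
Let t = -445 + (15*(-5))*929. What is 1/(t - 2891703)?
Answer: -1/2961823 ≈ -3.3763e-7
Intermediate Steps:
t = -70120 (t = -445 - 75*929 = -445 - 69675 = -70120)
1/(t - 2891703) = 1/(-70120 - 2891703) = 1/(-2961823) = -1/2961823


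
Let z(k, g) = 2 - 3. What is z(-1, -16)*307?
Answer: -307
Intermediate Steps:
z(k, g) = -1
z(-1, -16)*307 = -1*307 = -307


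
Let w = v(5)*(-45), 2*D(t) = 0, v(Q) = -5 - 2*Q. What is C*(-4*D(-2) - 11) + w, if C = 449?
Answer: -4264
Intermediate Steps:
D(t) = 0 (D(t) = (½)*0 = 0)
w = 675 (w = (-5 - 2*5)*(-45) = (-5 - 10)*(-45) = -15*(-45) = 675)
C*(-4*D(-2) - 11) + w = 449*(-4*0 - 11) + 675 = 449*(0 - 11) + 675 = 449*(-11) + 675 = -4939 + 675 = -4264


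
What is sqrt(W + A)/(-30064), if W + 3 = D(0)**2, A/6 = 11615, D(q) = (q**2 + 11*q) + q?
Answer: -3*sqrt(7743)/30064 ≈ -0.0087807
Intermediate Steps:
D(q) = q**2 + 12*q
A = 69690 (A = 6*11615 = 69690)
W = -3 (W = -3 + (0*(12 + 0))**2 = -3 + (0*12)**2 = -3 + 0**2 = -3 + 0 = -3)
sqrt(W + A)/(-30064) = sqrt(-3 + 69690)/(-30064) = sqrt(69687)*(-1/30064) = (3*sqrt(7743))*(-1/30064) = -3*sqrt(7743)/30064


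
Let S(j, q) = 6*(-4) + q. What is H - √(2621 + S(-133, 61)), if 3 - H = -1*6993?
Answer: 6996 - √2658 ≈ 6944.4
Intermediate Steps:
S(j, q) = -24 + q
H = 6996 (H = 3 - (-1)*6993 = 3 - 1*(-6993) = 3 + 6993 = 6996)
H - √(2621 + S(-133, 61)) = 6996 - √(2621 + (-24 + 61)) = 6996 - √(2621 + 37) = 6996 - √2658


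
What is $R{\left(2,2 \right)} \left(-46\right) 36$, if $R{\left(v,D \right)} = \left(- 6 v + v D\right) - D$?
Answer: $16560$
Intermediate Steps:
$R{\left(v,D \right)} = - D - 6 v + D v$ ($R{\left(v,D \right)} = \left(- 6 v + D v\right) - D = - D - 6 v + D v$)
$R{\left(2,2 \right)} \left(-46\right) 36 = \left(\left(-1\right) 2 - 12 + 2 \cdot 2\right) \left(-46\right) 36 = \left(-2 - 12 + 4\right) \left(-46\right) 36 = \left(-10\right) \left(-46\right) 36 = 460 \cdot 36 = 16560$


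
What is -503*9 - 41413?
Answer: -45940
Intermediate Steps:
-503*9 - 41413 = -4527 - 41413 = -45940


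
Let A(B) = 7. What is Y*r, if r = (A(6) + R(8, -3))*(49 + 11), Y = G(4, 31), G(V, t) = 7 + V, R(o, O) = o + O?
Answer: 7920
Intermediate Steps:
R(o, O) = O + o
Y = 11 (Y = 7 + 4 = 11)
r = 720 (r = (7 + (-3 + 8))*(49 + 11) = (7 + 5)*60 = 12*60 = 720)
Y*r = 11*720 = 7920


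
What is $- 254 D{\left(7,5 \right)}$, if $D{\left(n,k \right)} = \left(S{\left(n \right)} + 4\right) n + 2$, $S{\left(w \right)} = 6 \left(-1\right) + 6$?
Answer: $-7620$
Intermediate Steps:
$S{\left(w \right)} = 0$ ($S{\left(w \right)} = -6 + 6 = 0$)
$D{\left(n,k \right)} = 2 + 4 n$ ($D{\left(n,k \right)} = \left(0 + 4\right) n + 2 = 4 n + 2 = 2 + 4 n$)
$- 254 D{\left(7,5 \right)} = - 254 \left(2 + 4 \cdot 7\right) = - 254 \left(2 + 28\right) = \left(-254\right) 30 = -7620$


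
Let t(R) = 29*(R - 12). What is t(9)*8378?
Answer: -728886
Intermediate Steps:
t(R) = -348 + 29*R (t(R) = 29*(-12 + R) = -348 + 29*R)
t(9)*8378 = (-348 + 29*9)*8378 = (-348 + 261)*8378 = -87*8378 = -728886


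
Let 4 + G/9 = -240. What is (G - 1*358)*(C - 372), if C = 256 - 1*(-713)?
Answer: -1524738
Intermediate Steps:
G = -2196 (G = -36 + 9*(-240) = -36 - 2160 = -2196)
C = 969 (C = 256 + 713 = 969)
(G - 1*358)*(C - 372) = (-2196 - 1*358)*(969 - 372) = (-2196 - 358)*597 = -2554*597 = -1524738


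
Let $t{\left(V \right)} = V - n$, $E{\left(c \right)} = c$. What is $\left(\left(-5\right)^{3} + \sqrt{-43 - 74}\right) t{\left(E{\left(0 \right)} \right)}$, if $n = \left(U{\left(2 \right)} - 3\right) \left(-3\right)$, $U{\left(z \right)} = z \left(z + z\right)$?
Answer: $-1875 + 45 i \sqrt{13} \approx -1875.0 + 162.25 i$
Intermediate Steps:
$U{\left(z \right)} = 2 z^{2}$ ($U{\left(z \right)} = z 2 z = 2 z^{2}$)
$n = -15$ ($n = \left(2 \cdot 2^{2} - 3\right) \left(-3\right) = \left(2 \cdot 4 - 3\right) \left(-3\right) = \left(8 - 3\right) \left(-3\right) = 5 \left(-3\right) = -15$)
$t{\left(V \right)} = 15 + V$ ($t{\left(V \right)} = V - -15 = V + 15 = 15 + V$)
$\left(\left(-5\right)^{3} + \sqrt{-43 - 74}\right) t{\left(E{\left(0 \right)} \right)} = \left(\left(-5\right)^{3} + \sqrt{-43 - 74}\right) \left(15 + 0\right) = \left(-125 + \sqrt{-117}\right) 15 = \left(-125 + 3 i \sqrt{13}\right) 15 = -1875 + 45 i \sqrt{13}$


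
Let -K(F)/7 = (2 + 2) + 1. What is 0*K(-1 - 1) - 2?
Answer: -2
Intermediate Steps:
K(F) = -35 (K(F) = -7*((2 + 2) + 1) = -7*(4 + 1) = -7*5 = -35)
0*K(-1 - 1) - 2 = 0*(-35) - 2 = 0 - 2 = -2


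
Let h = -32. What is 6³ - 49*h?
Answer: 1784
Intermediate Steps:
6³ - 49*h = 6³ - 49*(-32) = 216 + 1568 = 1784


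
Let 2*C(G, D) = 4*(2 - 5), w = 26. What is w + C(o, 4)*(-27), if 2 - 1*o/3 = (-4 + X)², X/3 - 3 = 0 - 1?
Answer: 188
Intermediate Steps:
X = 6 (X = 9 + 3*(0 - 1) = 9 + 3*(-1) = 9 - 3 = 6)
o = -6 (o = 6 - 3*(-4 + 6)² = 6 - 3*2² = 6 - 3*4 = 6 - 12 = -6)
C(G, D) = -6 (C(G, D) = (4*(2 - 5))/2 = (4*(-3))/2 = (½)*(-12) = -6)
w + C(o, 4)*(-27) = 26 - 6*(-27) = 26 + 162 = 188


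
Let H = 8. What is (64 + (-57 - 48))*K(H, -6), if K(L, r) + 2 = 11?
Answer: -369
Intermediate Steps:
K(L, r) = 9 (K(L, r) = -2 + 11 = 9)
(64 + (-57 - 48))*K(H, -6) = (64 + (-57 - 48))*9 = (64 - 105)*9 = -41*9 = -369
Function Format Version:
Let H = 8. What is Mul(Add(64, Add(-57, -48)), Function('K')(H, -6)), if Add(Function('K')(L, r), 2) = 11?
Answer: -369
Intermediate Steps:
Function('K')(L, r) = 9 (Function('K')(L, r) = Add(-2, 11) = 9)
Mul(Add(64, Add(-57, -48)), Function('K')(H, -6)) = Mul(Add(64, Add(-57, -48)), 9) = Mul(Add(64, -105), 9) = Mul(-41, 9) = -369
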